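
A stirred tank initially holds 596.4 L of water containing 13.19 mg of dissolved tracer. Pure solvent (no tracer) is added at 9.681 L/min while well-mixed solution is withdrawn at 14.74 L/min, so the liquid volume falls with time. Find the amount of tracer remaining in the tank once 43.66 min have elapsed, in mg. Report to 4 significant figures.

3.427 mg

Let m(t) be the amount of tracer. Volume: V(t) = V₀ + (Q_in − Q_out) t = 596.4 − 5.05900 t; V(43.66) = 375.524 L.
Solute balance: dm/dt = 0 − Q_out C = −Q_out m/V(t).
dm/m = −Q_out dt/(V₀ − 5.05900 t); integrating gives ln(m/m₀) = −(Q_out/(Q_in−Q_out)) ln(V/V₀).
m = m₀ (V₀/V)^(Q_out/(Q_in−Q_out)) = 13.19 × (596.4/375.524)^(-2.91362) = 3.42688 mg.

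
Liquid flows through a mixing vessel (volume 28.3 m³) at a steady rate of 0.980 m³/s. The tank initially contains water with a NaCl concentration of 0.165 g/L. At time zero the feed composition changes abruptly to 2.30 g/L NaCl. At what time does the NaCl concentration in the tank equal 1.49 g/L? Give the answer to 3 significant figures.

28.0 s

Species balance: V dC/dt = Q(C_in − C) ⇒ τ = V/Q = 28.878 s.
C(t) = C_in + (C₀ − C_in) e^(−t/τ). Set C = 1.49 and solve for t:
e^(−t/τ) = (C − C_in)/(C₀ − C_in) = (1.49 − 2.30)/(0.165 − 2.30) = 0.37939
t = −τ ln(…) = 28.878 × 0.96919 = 27.988 s.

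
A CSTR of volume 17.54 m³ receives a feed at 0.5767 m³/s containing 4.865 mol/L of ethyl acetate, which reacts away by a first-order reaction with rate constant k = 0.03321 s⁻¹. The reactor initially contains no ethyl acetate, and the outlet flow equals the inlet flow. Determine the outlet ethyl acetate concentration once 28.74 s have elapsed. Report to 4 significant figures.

Species balance: V dC/dt = Q C_in − Q C − k V C.
This is linear with rate a = Q/V + k = 0.0660891 s⁻¹.
C_ss = Q C_in/(Q + kV) = 2.42032 mol/L; C(t) = C_ss + (C₀ − C_ss) e^(−a t).
C(28.74) = 2.42032 + (-2.42032)·e^(−0.0660891·28.74) = 2.42032 + (-2.42032)·0.149658 = 2.05810 mol/L.

2.058 mol/L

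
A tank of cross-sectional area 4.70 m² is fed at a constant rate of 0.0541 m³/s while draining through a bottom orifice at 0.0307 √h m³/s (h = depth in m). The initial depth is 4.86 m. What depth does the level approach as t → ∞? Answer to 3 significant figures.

Unsteady balance on liquid volume: A dh/dt = Q_in − 0.0307 √h. At steady state dh/dt = 0:
Q_in = 0.0307 √h_ss ⇒ √h_ss = 0.0541/0.0307 = 1.7622.
h_ss = 1.7622² = 3.1054 m. (Since h₀ = 4.86 m > h_ss, the level will fall toward this value.)

3.11 m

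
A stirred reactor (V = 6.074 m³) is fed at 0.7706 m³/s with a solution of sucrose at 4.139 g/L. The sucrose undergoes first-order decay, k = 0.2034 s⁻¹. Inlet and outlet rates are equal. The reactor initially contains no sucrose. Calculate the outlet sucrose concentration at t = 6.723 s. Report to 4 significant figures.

1.417 g/L

V dC/dt = Q(C_in − C) − k V C.
This is linear with rate a = Q/V + k = 0.330269 s⁻¹.
C_ss = Q C_in/(Q + kV) = 1.58995 g/L; C(t) = C_ss + (C₀ − C_ss) e^(−a t).
C(6.723) = 1.58995 + (-1.58995)·e^(−0.330269·6.723) = 1.58995 + (-1.58995)·0.108566 = 1.41733 g/L.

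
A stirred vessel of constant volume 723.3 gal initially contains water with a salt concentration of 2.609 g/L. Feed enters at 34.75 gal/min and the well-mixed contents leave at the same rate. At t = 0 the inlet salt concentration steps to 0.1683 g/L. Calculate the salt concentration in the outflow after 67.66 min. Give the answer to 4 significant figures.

Mass balance on the solute (V constant): V dC/dt = Q(C_in − C).
Rewrite as dC/dt + C/τ = C_in/τ, τ = V/Q = 20.8144 min.
C approaches C_in exponentially: C(t) = C_in + (C₀ − C_in) e^(−t/τ).
C(67.66) = 0.1683 + (2.609 − 0.1683)·e^(−67.66/20.8144) = 0.1683 + (2.44070)·0.0387496 = 0.262876 g/L.

0.2629 g/L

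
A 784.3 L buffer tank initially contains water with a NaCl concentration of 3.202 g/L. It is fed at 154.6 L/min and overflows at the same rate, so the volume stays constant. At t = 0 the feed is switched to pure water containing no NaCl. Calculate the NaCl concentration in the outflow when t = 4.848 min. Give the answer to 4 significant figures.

1.231 g/L

Unsteady species balance (constant V, well mixed): V dC/dt = Q(C_in − C).
Time constant τ = V/Q = 784.3/154.6 = 5.07309 min.
Integrating: C(t) = C_in + (C₀ − C_in) e^(−t/τ).
C(4.848) = 0 + (3.202 − 0)·e^(−4.848/5.07309) = 0 + (3.20200)·0.384570 = 1.23139 g/L.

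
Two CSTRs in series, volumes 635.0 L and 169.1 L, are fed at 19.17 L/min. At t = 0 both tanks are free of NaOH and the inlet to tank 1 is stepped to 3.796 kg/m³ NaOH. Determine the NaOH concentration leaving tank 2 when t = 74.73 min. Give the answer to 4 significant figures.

3.254 kg/m³

Time constants: τᵢ = Vᵢ/Q for each well-mixed tank.
τ₁ = 635.0/19.17 = 33.1247 min; τ₂ = 169.1/19.17 = 8.82107 min.
Solving the cascade with C₁(0)=C₂(0)=0 gives C₂(t) = C_in[1 − (τ₁ e^(−t/τ₁) − τ₂ e^(−t/τ₂))/(τ₁ − τ₂)].
At t = 74.73: e^(−t/τ₁) = 0.104766, e^(−t/τ₂) = 0.000209297.
C₂ = 3.796·[1 − (33.1247·0.104766 − 8.82107·0.000209297)/(24.3036)] = 3.796·0.857284 = 3.25425 kg/m³.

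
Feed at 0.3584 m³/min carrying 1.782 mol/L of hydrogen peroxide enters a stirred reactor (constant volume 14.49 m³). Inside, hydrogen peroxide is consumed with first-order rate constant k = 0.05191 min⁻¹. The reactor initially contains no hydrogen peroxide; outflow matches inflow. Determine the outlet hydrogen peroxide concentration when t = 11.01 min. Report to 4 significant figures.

V dC/dt = Q(C_in − C) − k V C.
This is linear with rate a = Q/V + k = 0.0766443 min⁻¹.
C_ss = Q C_in/(Q + kV) = 0.575079 mol/L; C(t) = C_ss + (C₀ − C_ss) e^(−a t).
C(11.01) = 0.575079 + (-0.575079)·e^(−0.0766443·11.01) = 0.575079 + (-0.575079)·0.430050 = 0.327766 mol/L.

0.3278 mol/L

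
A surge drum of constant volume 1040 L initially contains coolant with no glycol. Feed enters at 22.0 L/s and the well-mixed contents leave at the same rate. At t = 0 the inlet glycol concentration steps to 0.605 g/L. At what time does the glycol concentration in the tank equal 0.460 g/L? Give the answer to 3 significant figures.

67.5 s

Species balance: V dC/dt = Q(C_in − C) ⇒ τ = V/Q = 47.273 s.
C(t) = C_in + (C₀ − C_in) e^(−t/τ). Set C = 0.460 and solve for t:
e^(−t/τ) = (C − C_in)/(C₀ − C_in) = (0.460 − 0.605)/(0 − 0.605) = 0.23967
t = −τ ln(…) = 47.273 × 1.4285 = 67.529 s.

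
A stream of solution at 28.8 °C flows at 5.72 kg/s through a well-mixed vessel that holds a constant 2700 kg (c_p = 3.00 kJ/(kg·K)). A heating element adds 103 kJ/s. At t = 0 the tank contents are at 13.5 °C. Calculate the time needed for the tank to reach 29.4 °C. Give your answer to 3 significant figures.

First-law balance (no shaft work): M c_p dT/dt = ṁ c_p (T_in − T) + 103.
τ = M/ṁ = 472.03 s; T_ss = T_in + Q̇/(ṁ c_p) = 34.802 °C.
T(t) = T_ss + (T₀ − T_ss) e^(−t/τ). Set T = 29.4:
e^(−t/τ) = (29.4 − 34.802)/(13.5 − 34.802) = 0.25360
t = −472.03 · ln(0.25360) = 647.62 s.

648 s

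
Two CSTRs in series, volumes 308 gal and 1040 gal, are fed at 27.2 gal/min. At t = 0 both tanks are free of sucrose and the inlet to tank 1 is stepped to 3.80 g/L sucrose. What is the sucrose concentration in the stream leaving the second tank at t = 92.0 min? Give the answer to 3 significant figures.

3.31 g/L

Species balance on tank i: dCᵢ/dt = (Cᵢ₋₁ − Cᵢ)/τᵢ with τᵢ = Vᵢ/Q.
τ₁ = 308/27.2 = 11.324 min; τ₂ = 1040/27.2 = 38.235 min.
Solving the cascade with C₁(0)=C₂(0)=0 gives C₂(t) = C_in[1 − (τ₁ e^(−t/τ₁) − τ₂ e^(−t/τ₂))/(τ₁ − τ₂)].
At t = 92.0: e^(−t/τ₁) = 0.00029614, e^(−t/τ₂) = 0.090161.
C₂ = 3.80·[1 − (11.324·0.00029614 − 38.235·0.090161)/(-26.912)] = 3.80·0.87203 = 3.3137 g/L.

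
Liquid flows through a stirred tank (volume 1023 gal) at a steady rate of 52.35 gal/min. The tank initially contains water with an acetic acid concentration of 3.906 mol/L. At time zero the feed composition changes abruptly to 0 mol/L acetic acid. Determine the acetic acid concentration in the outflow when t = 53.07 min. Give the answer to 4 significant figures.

Species balance on the tank: V dC/dt = Q(C_in − C).
Rewrite as dC/dt + C/τ = C_in/τ, τ = V/Q = 19.5415 min.
This is linear first-order; C(t) = C_in + (C₀ − C_in) e^(−t/τ).
C(53.07) = 0 + (3.906 − 0)·e^(−53.07/19.5415) = 0 + (3.90600)·0.0661552 = 0.258402 mol/L.

0.2584 mol/L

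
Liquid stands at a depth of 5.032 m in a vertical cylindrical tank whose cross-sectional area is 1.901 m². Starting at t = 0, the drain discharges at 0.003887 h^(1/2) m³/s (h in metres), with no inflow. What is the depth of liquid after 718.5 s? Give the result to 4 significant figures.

Volume balance on the tank: A dh/dt = −0.003887 √h.
This is separable: 2 d(√h)/dt = −0.003887/A, so √h = √h₀ − (0.003887/(2A)) t.
√h = √5.032 − 0.003887·718.5/(2·1.901) = 2.24321 − 0.734563 = 1.50865.
h = 1.50865² = 2.27602 m.

2.276 m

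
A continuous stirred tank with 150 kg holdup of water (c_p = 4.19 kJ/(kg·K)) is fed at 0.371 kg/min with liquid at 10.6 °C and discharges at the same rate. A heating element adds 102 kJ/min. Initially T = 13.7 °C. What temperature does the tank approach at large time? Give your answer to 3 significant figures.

76.2 °C

Unsteady energy balance on the tank contents: M c_p dT/dt = ṁ c_p (T_in − T) + 102.
At steady state dT/dt = 0 ⇒ T_ss = T_in + Q̇/(ṁ c_p) = 10.6 + 102/(0.371·4.19) = 76.216 °C.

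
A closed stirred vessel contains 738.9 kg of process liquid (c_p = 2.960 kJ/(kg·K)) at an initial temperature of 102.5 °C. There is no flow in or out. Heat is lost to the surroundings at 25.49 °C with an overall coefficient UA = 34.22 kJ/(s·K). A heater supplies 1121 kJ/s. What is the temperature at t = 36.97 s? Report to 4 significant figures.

83.06 °C

Lumped-capacitance energy balance: M c_p dT/dt = UA(T_amb − T) + Q̇.
dT/dt = (T_ss − T)/τ with T_ss = T_amb + Q̇/UA = 25.49 + 1121/34.22 = 58.2486 °C, τ = M c_p/UA = 738.9·2.960/34.22 = 63.9142 s.
This is linear first-order; T(t) = T_ss + (T₀ − T_ss) e^(−t/τ).
T(36.97) = 58.2486 + (44.2514)·0.560777 = 83.0638 °C.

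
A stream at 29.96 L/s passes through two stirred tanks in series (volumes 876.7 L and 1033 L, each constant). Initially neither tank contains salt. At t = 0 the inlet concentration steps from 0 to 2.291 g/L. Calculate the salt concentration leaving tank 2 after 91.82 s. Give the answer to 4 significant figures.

1.793 g/L

Species balance on tank i: dCᵢ/dt = (Cᵢ₋₁ − Cᵢ)/τᵢ with τᵢ = Vᵢ/Q.
τ₁ = 876.7/29.96 = 29.2623 s; τ₂ = 1033/29.96 = 34.4793 s.
Solving the cascade with C₁(0)=C₂(0)=0 gives C₂(t) = C_in[1 − (τ₁ e^(−t/τ₁) − τ₂ e^(−t/τ₂))/(τ₁ − τ₂)].
At t = 91.82: e^(−t/τ₁) = 0.0433772, e^(−t/τ₂) = 0.0697354.
C₂ = 2.291·[1 − (29.2623·0.0433772 − 34.4793·0.0697354)/(-5.21696)] = 2.291·0.782419 = 1.79252 g/L.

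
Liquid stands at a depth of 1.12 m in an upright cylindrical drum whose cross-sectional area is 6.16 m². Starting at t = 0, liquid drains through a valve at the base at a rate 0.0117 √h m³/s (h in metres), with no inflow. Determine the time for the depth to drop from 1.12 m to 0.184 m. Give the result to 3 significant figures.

663 s

A dh/dt = −Q_out = −0.0117 √h.
This is separable: 2 d(√h)/dt = −0.0117/A, so √h = √h₀ − (0.0117/(2A)) t.
t = 2A(√h₀ − √h)/0.0117 = 2·6.16·(√1.12 − √0.184)/0.0117
  = 12.320 × (1.0583 − 0.42895) / 0.0117 = 662.70 s.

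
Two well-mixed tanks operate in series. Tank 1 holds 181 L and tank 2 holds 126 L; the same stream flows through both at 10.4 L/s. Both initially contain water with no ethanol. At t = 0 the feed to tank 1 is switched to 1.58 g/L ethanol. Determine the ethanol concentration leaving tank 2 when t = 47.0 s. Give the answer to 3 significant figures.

1.31 g/L

Time constants: τᵢ = Vᵢ/Q for each well-mixed tank.
τ₁ = 181/10.4 = 17.404 s; τ₂ = 126/10.4 = 12.115 s.
Solving the cascade with C₁(0)=C₂(0)=0 gives C₂(t) = C_in[1 − (τ₁ e^(−t/τ₁) − τ₂ e^(−t/τ₂))/(τ₁ − τ₂)].
At t = 47.0: e^(−t/τ₁) = 0.067168, e^(−t/τ₂) = 0.020664.
C₂ = 1.58·[1 − (17.404·0.067168 − 12.115·0.020664)/(5.2885)] = 1.58·0.82629 = 1.3055 g/L.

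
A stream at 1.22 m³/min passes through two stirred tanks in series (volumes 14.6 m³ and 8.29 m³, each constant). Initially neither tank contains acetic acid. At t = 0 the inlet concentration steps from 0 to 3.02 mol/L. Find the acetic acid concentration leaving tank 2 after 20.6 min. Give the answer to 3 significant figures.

Species balance on tank i: dCᵢ/dt = (Cᵢ₋₁ − Cᵢ)/τᵢ with τᵢ = Vᵢ/Q.
τ₁ = 14.6/1.22 = 11.967 min; τ₂ = 8.29/1.22 = 6.7951 min.
Solving the cascade with C₁(0)=C₂(0)=0 gives C₂(t) = C_in[1 − (τ₁ e^(−t/τ₁) − τ₂ e^(−t/τ₂))/(τ₁ − τ₂)].
At t = 20.6: e^(−t/τ₁) = 0.17882, e^(−t/τ₂) = 0.048238.
C₂ = 3.02·[1 − (11.967·0.17882 − 6.7951·0.048238)/(5.1721)] = 3.02·0.64962 = 1.9619 mol/L.

1.96 mol/L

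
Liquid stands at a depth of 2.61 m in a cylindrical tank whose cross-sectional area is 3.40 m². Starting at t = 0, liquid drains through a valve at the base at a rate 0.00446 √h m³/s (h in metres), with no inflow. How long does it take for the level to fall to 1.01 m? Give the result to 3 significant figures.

Unsteady balance on liquid volume: A dh/dt = −0.00446 √h.
∫ h^(−1/2) dh = −(0.00446/A) ∫ dt, giving 2√h = 2√h₀ − (0.00446/A) t.
t = 2A(√h₀ − √h)/0.00446 = 2·3.40·(√2.61 − √1.01)/0.00446
  = 6.8000 × (1.6155 − 1.0050) / 0.00446 = 930.90 s.

931 s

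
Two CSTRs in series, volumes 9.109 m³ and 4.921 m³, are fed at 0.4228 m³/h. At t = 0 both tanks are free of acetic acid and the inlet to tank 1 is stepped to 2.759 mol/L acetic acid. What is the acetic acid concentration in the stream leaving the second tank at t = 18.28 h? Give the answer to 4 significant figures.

0.8643 mol/L

Each tank obeys Vᵢ dCᵢ/dt = Q(Cᵢ₋₁ − Cᵢ), so τᵢ = Vᵢ/Q.
τ₁ = 9.109/0.4228 = 21.5445 h; τ₂ = 4.921/0.4228 = 11.6391 h.
Tank 1: C₁ = C_in(1 − e^(−t/τ₁)). Tank 2 (τ₁ ≠ τ₂): C₂ = C_in[1 − (τ₁ e^(−t/τ₁) − τ₂ e^(−t/τ₂))/(τ₁ − τ₂)].
At t = 18.28: e^(−t/τ₁) = 0.428066, e^(−t/τ₂) = 0.207926.
C₂ = 2.759·[1 − (21.5445·0.428066 − 11.6391·0.207926)/(9.90539)] = 2.759·0.313264 = 0.864297 mol/L.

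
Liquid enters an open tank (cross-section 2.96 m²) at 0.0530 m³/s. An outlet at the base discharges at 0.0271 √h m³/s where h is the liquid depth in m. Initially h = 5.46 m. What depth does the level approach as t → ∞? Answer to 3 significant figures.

A dh/dt = Q_in − 0.0271 √h. Steady state requires inflow = outflow:
Q_in = 0.0271 √h_ss ⇒ √h_ss = 0.0530/0.0271 = 1.9557.
h_ss = 1.9557² = 3.8248 m. (Since h₀ = 5.46 m > h_ss, the level will fall toward this value.)

3.82 m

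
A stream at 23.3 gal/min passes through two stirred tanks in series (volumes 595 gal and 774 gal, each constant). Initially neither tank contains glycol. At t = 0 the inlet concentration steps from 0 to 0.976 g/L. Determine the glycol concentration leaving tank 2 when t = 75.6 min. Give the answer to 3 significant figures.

0.711 g/L

Time constants: τᵢ = Vᵢ/Q for each well-mixed tank.
τ₁ = 595/23.3 = 25.536 min; τ₂ = 774/23.3 = 33.219 min.
Tank 1: C₁ = C_in(1 − e^(−t/τ₁)). Tank 2 (τ₁ ≠ τ₂): C₂ = C_in[1 − (τ₁ e^(−t/τ₁) − τ₂ e^(−t/τ₂))/(τ₁ − τ₂)].
At t = 75.6: e^(−t/τ₁) = 0.051795, e^(−t/τ₂) = 0.10271.
C₂ = 0.976·[1 − (25.536·0.051795 − 33.219·0.10271)/(-7.6824)] = 0.976·0.72803 = 0.71056 g/L.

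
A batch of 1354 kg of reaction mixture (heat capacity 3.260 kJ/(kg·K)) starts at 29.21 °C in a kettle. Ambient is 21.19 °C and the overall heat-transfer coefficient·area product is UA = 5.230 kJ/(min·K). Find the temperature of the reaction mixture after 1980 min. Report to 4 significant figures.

21.96 °C

Lumped-capacitance energy balance: M c_p dT/dt = UA(T_amb − T).
dT/dt = (T_ss − T)/τ with T_ss = T_amb = 21.1900 °C, τ = M c_p/UA = 1354·3.260/5.230 = 843.985 min.
T approaches T_ss exponentially: T(t) = T_ss + (T₀ − T_ss) e^(−t/τ).
T(1980) = 21.1900 + (8.02000)·0.0957501 = 21.9579 °C.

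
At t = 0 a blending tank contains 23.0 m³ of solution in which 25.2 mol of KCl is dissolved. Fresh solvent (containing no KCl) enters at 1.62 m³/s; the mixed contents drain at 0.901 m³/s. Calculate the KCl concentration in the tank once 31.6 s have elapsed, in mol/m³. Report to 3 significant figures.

Total volume: dV/dt = Q_in − Q_out = 0.71900 m³/s, so V(t) = 23.0 + 0.71900 t and V(31.6) = 45.720 m³.
Species balance (pure solvent in): dm/dt = −Q_out · m/V(t).
Separate: dm/m = −Q_out dt/V(t) ⇒ ln(m/m₀) = −(Q_out/(Q_in−Q_out)) ln(V/V₀).
m = m₀ (V₀/V)^(Q_out/(Q_in−Q_out)) = 25.2 × (23.0/45.720)^(1.2531) = 10.653 mol.
C = m/V = 10.653/45.720 = 0.23301 mol/m³.

0.233 mol/m³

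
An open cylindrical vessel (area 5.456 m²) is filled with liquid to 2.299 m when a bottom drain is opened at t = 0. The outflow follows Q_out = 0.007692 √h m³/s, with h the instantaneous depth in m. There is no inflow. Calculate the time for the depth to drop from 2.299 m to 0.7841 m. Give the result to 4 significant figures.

894.8 s

With no inflow, A dh/dt = −0.007692 √h.
This is separable: 2 d(√h)/dt = −0.007692/A, so √h = √h₀ − (0.007692/(2A)) t.
t = 2A(√h₀ − √h)/0.007692 = 2·5.456·(√2.299 − √0.7841)/0.007692
  = 10.9120 × (1.51625 − 0.885494) / 0.007692 = 894.794 s.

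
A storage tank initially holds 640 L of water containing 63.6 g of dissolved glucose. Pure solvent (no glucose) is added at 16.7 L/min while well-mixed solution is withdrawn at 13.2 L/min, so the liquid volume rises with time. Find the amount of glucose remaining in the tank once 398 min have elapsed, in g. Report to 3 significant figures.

0.814 g

Let m(t) be the amount of glucose. Volume: V(t) = V₀ + (Q_in − Q_out) t = 640 + 3.5000 t; V(398) = 2033.0 L.
Solute balance: dm/dt = 0 − Q_out C = −Q_out m/V(t).
dm/m = −Q_out dt/(V₀ + 3.5000 t); integrating gives ln(m/m₀) = −(Q_out/(Q_in−Q_out)) ln(V/V₀).
m = m₀ (V₀/V)^(Q_out/(Q_in−Q_out)) = 63.6 × (640/2033.0)^(3.7714) = 0.81351 g.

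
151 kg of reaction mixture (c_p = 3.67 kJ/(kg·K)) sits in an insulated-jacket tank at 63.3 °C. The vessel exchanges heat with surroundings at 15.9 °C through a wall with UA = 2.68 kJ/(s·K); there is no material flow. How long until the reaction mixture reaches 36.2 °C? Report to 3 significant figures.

First-law balance (no shaft work): M c_p dT/dt = −UA(T − T_amb).
τ = M c_p/UA = 206.78 s; T_ss = T_amb = 15.900 °C.
T(t) = T_ss + (T₀ − T_ss)e^(−t/τ); set T = 36.2:
t = −τ ln[(T − T_ss)/(T₀ − T_ss)] = −206.78 · ln(0.42827) = 175.35 s.

175 s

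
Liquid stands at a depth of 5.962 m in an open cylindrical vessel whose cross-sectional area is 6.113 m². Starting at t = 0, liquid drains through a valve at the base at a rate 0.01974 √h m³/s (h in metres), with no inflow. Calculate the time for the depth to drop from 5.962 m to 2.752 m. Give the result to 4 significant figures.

With no inflow, A dh/dt = −0.01974 √h.
This is separable: 2 d(√h)/dt = −0.01974/A, so √h = √h₀ − (0.01974/(2A)) t.
t = 2A(√h₀ − √h)/0.01974 = 2·6.113·(√5.962 − √2.752)/0.01974
  = 12.2260 × (2.44172 − 1.65892) / 0.01974 = 484.832 s.

484.8 s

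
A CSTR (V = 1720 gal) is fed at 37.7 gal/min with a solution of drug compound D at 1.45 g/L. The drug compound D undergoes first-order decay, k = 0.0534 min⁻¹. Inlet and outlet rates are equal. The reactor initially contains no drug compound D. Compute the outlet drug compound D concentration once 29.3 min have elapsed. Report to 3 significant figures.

V dC/dt = Q(C_in − C) − k V C.
dC/dt = (Q/V) C_in − (Q/V + k) C; effective rate a = Q/V + k = 0.021919 + 0.0534 = 0.075319 min⁻¹.
C_ss = Q C_in/(Q + kV) = 0.42197 g/L; C(t) = C_ss + (C₀ − C_ss) e^(−a t).
C(29.3) = 0.42197 + (-0.42197)·e^(−0.075319·29.3) = 0.42197 + (-0.42197)·0.11005 = 0.37553 g/L.

0.376 g/L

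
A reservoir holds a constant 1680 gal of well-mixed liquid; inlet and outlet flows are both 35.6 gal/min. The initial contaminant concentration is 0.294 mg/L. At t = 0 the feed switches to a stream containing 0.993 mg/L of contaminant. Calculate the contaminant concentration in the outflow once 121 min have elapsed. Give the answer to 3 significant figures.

Mass balance on the solute (V constant): V dC/dt = Q(C_in − C).
So dC/dt = (C_in − C)/τ with τ = V/Q = 1680/35.6 = 47.191 min.
Integrating: C(t) = C_in + (C₀ − C_in) e^(−t/τ).
C(121) = 0.993 + (0.294 − 0.993)·e^(−121/47.191) = 0.993 + (-0.69900)·0.076992 = 0.93918 mg/L.

0.939 mg/L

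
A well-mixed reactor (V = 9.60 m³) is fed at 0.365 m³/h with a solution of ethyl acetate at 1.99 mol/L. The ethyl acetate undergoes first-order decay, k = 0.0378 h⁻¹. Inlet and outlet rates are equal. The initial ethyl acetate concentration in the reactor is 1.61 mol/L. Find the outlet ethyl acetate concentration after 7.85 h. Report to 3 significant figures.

Accumulation = in − out − consumed: V dC/dt = Q C_in − Q C − k V C.
This is linear with rate a = Q/V + k = 0.075821 h⁻¹.
C_ss = Q C_in/(Q + kV) = 0.99790 mol/L; C(t) = C_ss + (C₀ − C_ss) e^(−a t).
C(7.85) = 0.99790 + (0.61210)·e^(−0.075821·7.85) = 0.99790 + (0.61210)·0.55146 = 1.3354 mol/L.

1.34 mol/L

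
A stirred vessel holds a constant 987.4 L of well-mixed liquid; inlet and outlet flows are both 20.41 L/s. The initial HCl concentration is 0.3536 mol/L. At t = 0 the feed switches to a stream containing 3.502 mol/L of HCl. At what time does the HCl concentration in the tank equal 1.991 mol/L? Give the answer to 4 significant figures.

Species balance: V dC/dt = Q(C_in − C) ⇒ τ = V/Q = 48.3782 s.
C(t) = C_in + (C₀ − C_in) e^(−t/τ). Set C = 1.991 and solve for t:
e^(−t/τ) = (C − C_in)/(C₀ − C_in) = (1.991 − 3.502)/(0.3536 − 3.502) = 0.479926
t = −τ ln(…) = 48.3782 × 0.734123 = 35.5156 s.

35.52 s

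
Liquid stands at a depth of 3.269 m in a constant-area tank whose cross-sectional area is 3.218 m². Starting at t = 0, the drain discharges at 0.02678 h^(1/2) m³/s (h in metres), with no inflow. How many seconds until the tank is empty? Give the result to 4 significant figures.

With no inflow, A dh/dt = −0.02678 √h.
This is separable: 2 d(√h)/dt = −0.02678/A, so √h = √h₀ − (0.02678/(2A)) t.
Tank is empty when √h = 0: t_empty = 2A√h₀/0.02678.
t_empty = 2·3.218·√3.269/0.02678 = 6.43600·1.80804/0.02678 = 434.523 s.

434.5 s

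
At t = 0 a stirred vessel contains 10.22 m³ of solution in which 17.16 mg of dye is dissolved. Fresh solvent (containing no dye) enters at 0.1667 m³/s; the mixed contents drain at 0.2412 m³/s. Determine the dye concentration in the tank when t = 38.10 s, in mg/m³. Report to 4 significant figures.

0.8108 mg/m³

Total volume: dV/dt = Q_in − Q_out = -0.0745000 m³/s, so V(t) = 10.22 − 0.0745000 t and V(38.10) = 7.38155 m³.
Species balance (pure solvent in): dm/dt = −Q_out · m/V(t).
dm/m = −Q_out dt/(V₀ − 0.0745000 t); integrating gives ln(m/m₀) = −(Q_out/(Q_in−Q_out)) ln(V/V₀).
m = m₀ (V₀/V)^(Q_out/(Q_in−Q_out)) = 17.16 × (10.22/7.38155)^(-3.23758) = 5.98461 mg.
C = m/V = 5.98461/7.38155 = 0.810753 mg/m³.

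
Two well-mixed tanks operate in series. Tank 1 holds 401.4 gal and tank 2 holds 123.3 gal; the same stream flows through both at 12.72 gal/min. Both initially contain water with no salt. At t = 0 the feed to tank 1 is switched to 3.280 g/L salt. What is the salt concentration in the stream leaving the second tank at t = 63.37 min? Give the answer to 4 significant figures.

2.647 g/L

Time constants: τᵢ = Vᵢ/Q for each well-mixed tank.
τ₁ = 401.4/12.72 = 31.5566 min; τ₂ = 123.3/12.72 = 9.69340 min.
Solving the cascade with C₁(0)=C₂(0)=0 gives C₂(t) = C_in[1 − (τ₁ e^(−t/τ₁) − τ₂ e^(−t/τ₂))/(τ₁ − τ₂)].
At t = 63.37: e^(−t/τ₁) = 0.134238, e^(−t/τ₂) = 0.00144819.
C₂ = 3.280·[1 − (31.5566·0.134238 − 9.69340·0.00144819)/(21.8632)] = 3.280·0.806887 = 2.64659 g/L.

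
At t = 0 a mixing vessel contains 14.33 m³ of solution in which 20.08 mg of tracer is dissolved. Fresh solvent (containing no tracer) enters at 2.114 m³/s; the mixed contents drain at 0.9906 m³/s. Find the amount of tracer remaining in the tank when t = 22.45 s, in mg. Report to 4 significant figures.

Let m(t) be the amount of tracer. Volume: V(t) = V₀ + (Q_in − Q_out) t = 14.33 + 1.12340 t; V(22.45) = 39.5503 m³.
No tracer enters, so dm/dt = −Q_out · (m/V).
dm/m = −Q_out dt/(V₀ + 1.12340 t); integrating gives ln(m/m₀) = −(Q_out/(Q_in−Q_out)) ln(V/V₀).
m = m₀ (V₀/V)^(Q_out/(Q_in−Q_out)) = 20.08 × (14.33/39.5503)^(0.881787) = 8.20314 mg.

8.203 mg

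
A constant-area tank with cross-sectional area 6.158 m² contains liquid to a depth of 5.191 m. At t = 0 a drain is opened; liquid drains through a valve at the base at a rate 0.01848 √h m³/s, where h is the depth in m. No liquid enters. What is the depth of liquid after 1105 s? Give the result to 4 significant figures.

0.3848 m

Volume balance on the tank: A dh/dt = −0.01848 √h.
∫ h^(−1/2) dh = −(0.01848/A) ∫ dt, giving 2√h = 2√h₀ − (0.01848/A) t.
√h = √5.191 − 0.01848·1105/(2·6.158) = 2.27838 − 1.65804 = 0.620338.
h = 0.620338² = 0.384820 m.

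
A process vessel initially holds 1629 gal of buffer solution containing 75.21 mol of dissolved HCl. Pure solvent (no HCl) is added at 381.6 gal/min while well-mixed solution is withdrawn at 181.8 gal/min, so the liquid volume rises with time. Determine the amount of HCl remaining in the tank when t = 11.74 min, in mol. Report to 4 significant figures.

Let m(t) be the amount of HCl. Volume: V(t) = V₀ + (Q_in − Q_out) t = 1629 + 199.800 t; V(11.74) = 3974.65 gal.
Solute balance: dm/dt = 0 − Q_out C = −Q_out m/V(t).
Separate: dm/m = −Q_out dt/V(t) ⇒ ln(m/m₀) = −(Q_out/(Q_in−Q_out)) ln(V/V₀).
m = m₀ (V₀/V)^(Q_out/(Q_in−Q_out)) = 75.21 × (1629/3974.65)^(0.909910) = 33.4038 mol.

33.40 mol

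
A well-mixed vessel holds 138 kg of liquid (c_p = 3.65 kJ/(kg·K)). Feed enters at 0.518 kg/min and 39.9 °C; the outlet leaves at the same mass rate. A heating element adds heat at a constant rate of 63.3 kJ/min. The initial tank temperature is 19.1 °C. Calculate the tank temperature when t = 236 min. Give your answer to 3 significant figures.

First-law balance (no shaft work): M c_p dT/dt = ṁ c_p (T_in − T) + 63.3.
Rearrange: dT/dt = (T_ss − T)/τ with τ = M/ṁ = 266.41 min and T_ss = T_in + Q̇/(ṁ c_p) = 73.380 °C.
T approaches T_ss exponentially: T(t) = T_ss + (T₀ − T_ss) e^(−t/τ).
T(236) = 73.380 + (-54.280)·e^(−236/266.41) = 73.380 + (-54.280)·0.41236 = 50.997 °C.

51.0 °C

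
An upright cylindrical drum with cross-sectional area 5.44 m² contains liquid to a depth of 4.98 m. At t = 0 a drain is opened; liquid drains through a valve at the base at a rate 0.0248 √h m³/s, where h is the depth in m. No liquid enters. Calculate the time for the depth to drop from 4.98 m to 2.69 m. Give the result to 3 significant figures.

259 s

Unsteady balance on liquid volume: A dh/dt = −0.0248 √h.
Separate and integrate: 2(√h − √h₀) = −(0.0248/A) t.
t = 2A(√h₀ − √h)/0.0248 = 2·5.44·(√4.98 − √2.69)/0.0248
  = 10.880 × (2.2316 − 1.6401) / 0.0248 = 259.48 s.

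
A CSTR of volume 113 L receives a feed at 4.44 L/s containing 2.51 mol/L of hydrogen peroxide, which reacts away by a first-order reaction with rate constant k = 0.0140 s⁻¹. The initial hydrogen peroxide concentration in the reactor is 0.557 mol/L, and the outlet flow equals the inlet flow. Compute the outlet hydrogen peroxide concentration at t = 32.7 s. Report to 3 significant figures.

1.62 mol/L

Species balance: V dC/dt = Q C_in − Q C − k V C.
dC/dt = (Q/V) C_in − (Q/V + k) C; effective rate a = Q/V + k = 0.039292 + 0.0140 = 0.053292 s⁻¹.
C_ss = Q C_in/(Q + kV) = 1.8506 mol/L; C(t) = C_ss + (C₀ − C_ss) e^(−a t).
C(32.7) = 1.8506 + (-1.2936)·e^(−0.053292·32.7) = 1.8506 + (-1.2936)·0.17506 = 1.6242 mol/L.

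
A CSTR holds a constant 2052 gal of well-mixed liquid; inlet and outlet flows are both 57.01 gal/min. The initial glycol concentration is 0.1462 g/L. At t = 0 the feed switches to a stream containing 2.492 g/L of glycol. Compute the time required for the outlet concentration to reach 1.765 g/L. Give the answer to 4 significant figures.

Transient balance on the dissolved component: V dC/dt = Q(C_in − C), so τ = V/Q = 35.9937 min.
C(t) = C_in + (C₀ − C_in) e^(−t/τ). Set C = 1.765 and solve for t:
e^(−t/τ) = (C − C_in)/(C₀ − C_in) = (1.765 − 2.492)/(0.1462 − 2.492) = 0.309916
t = −τ ln(…) = 35.9937 × 1.17146 = 42.1650 min.

42.16 min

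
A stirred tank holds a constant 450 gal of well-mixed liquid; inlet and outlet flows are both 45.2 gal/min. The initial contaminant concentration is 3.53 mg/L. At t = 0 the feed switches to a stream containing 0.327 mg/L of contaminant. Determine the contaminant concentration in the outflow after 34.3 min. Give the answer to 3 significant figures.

Transient balance on the dissolved component: V dC/dt = Q(C_in − C).
Time constant τ = V/Q = 450/45.2 = 9.9558 min.
Integrating: C(t) = C_in + (C₀ − C_in) e^(−t/τ).
C(34.3) = 0.327 + (3.53 − 0.327)·e^(−34.3/9.9558) = 0.327 + (3.2030)·0.031897 = 0.42917 mg/L.

0.429 mg/L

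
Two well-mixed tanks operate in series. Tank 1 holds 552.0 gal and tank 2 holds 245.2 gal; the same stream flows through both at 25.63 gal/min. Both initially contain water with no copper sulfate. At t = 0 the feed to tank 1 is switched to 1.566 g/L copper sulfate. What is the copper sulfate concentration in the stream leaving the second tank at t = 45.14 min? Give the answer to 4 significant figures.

Time constants: τᵢ = Vᵢ/Q for each well-mixed tank.
τ₁ = 552.0/25.63 = 21.5373 min; τ₂ = 245.2/25.63 = 9.56691 min.
Tank 1: C₁ = C_in(1 − e^(−t/τ₁)). Tank 2 (τ₁ ≠ τ₂): C₂ = C_in[1 − (τ₁ e^(−t/τ₁) − τ₂ e^(−t/τ₂))/(τ₁ − τ₂)].
At t = 45.14: e^(−t/τ₁) = 0.122959, e^(−t/τ₂) = 0.00892995.
C₂ = 1.566·[1 − (21.5373·0.122959 − 9.56691·0.00892995)/(11.9703)] = 1.566·0.785907 = 1.23073 g/L.

1.231 g/L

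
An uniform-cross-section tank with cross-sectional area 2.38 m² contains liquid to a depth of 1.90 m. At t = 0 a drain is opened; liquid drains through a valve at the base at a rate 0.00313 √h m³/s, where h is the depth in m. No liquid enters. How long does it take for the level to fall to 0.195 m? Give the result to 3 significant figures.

1420 s

A dh/dt = −Q_out = −0.00313 √h.
This is separable: 2 d(√h)/dt = −0.00313/A, so √h = √h₀ − (0.00313/(2A)) t.
t = 2A(√h₀ − √h)/0.00313 = 2·2.38·(√1.90 − √0.195)/0.00313
  = 4.7600 × (1.3784 − 0.44159) / 0.00313 = 1424.7 s.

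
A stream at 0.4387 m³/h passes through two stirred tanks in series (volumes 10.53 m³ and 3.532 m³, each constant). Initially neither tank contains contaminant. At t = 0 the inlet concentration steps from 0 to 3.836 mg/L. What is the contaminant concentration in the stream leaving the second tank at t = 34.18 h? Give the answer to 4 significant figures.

Species balance on tank i: dCᵢ/dt = (Cᵢ₋₁ − Cᵢ)/τᵢ with τᵢ = Vᵢ/Q.
τ₁ = 10.53/0.4387 = 24.0027 h; τ₂ = 3.532/0.4387 = 8.05106 h.
Tank 1: C₁ = C_in(1 − e^(−t/τ₁)). Tank 2 (τ₁ ≠ τ₂): C₂ = C_in[1 − (τ₁ e^(−t/τ₁) − τ₂ e^(−t/τ₂))/(τ₁ − τ₂)].
At t = 34.18: e^(−t/τ₁) = 0.240748, e^(−t/τ₂) = 0.0143299.
C₂ = 3.836·[1 − (24.0027·0.240748 − 8.05106·0.0143299)/(15.9517)] = 3.836·0.644975 = 2.47412 mg/L.

2.474 mg/L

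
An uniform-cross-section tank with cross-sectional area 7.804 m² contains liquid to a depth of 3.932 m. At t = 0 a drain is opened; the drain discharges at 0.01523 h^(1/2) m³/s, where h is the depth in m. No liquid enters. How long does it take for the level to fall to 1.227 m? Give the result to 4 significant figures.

A dh/dt = −Q_out = −0.01523 √h.
Separate and integrate: 2(√h − √h₀) = −(0.01523/A) t.
t = 2A(√h₀ − √h)/0.01523 = 2·7.804·(√3.932 − √1.227)/0.01523
  = 15.6080 × (1.98293 − 1.10770) / 0.01523 = 896.949 s.

896.9 s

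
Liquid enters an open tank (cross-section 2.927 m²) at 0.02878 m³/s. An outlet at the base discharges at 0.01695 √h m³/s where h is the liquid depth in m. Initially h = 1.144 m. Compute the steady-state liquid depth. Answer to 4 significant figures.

A dh/dt = Q_in − 0.01695 √h. Steady state requires inflow = outflow:
Q_in = 0.01695 √h_ss ⇒ √h_ss = 0.02878/0.01695 = 1.69794.
h_ss = 1.69794² = 2.88298 m. (Since h₀ = 1.144 m < h_ss, the level will rise toward this value.)

2.883 m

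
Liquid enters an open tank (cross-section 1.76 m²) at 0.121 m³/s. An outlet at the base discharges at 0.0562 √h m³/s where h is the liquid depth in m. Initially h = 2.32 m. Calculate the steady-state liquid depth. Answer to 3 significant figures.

4.64 m

A dh/dt = Q_in − 0.0562 √h. Steady state requires inflow = outflow:
Q_in = 0.0562 √h_ss ⇒ √h_ss = 0.121/0.0562 = 2.1530.
h_ss = 2.1530² = 4.6355 m. (Since h₀ = 2.32 m < h_ss, the level will rise toward this value.)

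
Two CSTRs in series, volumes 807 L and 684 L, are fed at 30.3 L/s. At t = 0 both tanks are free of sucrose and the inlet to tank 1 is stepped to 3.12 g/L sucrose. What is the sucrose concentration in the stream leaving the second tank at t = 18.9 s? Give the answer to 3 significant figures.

Species balance on tank i: dCᵢ/dt = (Cᵢ₋₁ − Cᵢ)/τᵢ with τᵢ = Vᵢ/Q.
τ₁ = 807/30.3 = 26.634 s; τ₂ = 684/30.3 = 22.574 s.
Solving the cascade with C₁(0)=C₂(0)=0 gives C₂(t) = C_in[1 − (τ₁ e^(−t/τ₁) − τ₂ e^(−t/τ₂))/(τ₁ − τ₂)].
At t = 18.9: e^(−t/τ₁) = 0.49183, e^(−t/τ₂) = 0.43291.
C₂ = 3.12·[1 − (26.634·0.49183 − 22.574·0.43291)/(4.0594)] = 3.12·0.18051 = 0.56319 g/L.

0.563 g/L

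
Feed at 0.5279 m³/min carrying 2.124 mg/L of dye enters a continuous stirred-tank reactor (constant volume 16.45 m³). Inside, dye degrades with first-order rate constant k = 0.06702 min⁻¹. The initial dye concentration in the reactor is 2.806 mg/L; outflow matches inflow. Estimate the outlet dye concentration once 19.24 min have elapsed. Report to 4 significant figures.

Accumulation = in − out − consumed: V dC/dt = Q C_in − Q C − k V C.
This is linear with rate a = Q/V + k = 0.0991112 min⁻¹.
C_ss = Q C_in/(Q + kV) = 0.687729 mg/L; C(t) = C_ss + (C₀ − C_ss) e^(−a t).
C(19.24) = 0.687729 + (2.11827)·e^(−0.0991112·19.24) = 0.687729 + (2.11827)·0.148540 = 1.00238 mg/L.

1.002 mg/L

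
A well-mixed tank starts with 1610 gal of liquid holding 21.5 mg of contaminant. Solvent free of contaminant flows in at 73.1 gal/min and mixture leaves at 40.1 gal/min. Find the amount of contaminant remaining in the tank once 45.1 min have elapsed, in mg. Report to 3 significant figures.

9.70 mg

Total volume: dV/dt = Q_in − Q_out = 33.000 gal/min, so V(t) = 1610 + 33.000 t and V(45.1) = 3098.3 gal.
Solute balance: dm/dt = 0 − Q_out C = −Q_out m/V(t).
Separate: dm/m = −Q_out dt/V(t) ⇒ ln(m/m₀) = −(Q_out/(Q_in−Q_out)) ln(V/V₀).
m = m₀ (V₀/V)^(Q_out/(Q_in−Q_out)) = 21.5 × (1610/3098.3)^(1.2152) = 9.7045 mg.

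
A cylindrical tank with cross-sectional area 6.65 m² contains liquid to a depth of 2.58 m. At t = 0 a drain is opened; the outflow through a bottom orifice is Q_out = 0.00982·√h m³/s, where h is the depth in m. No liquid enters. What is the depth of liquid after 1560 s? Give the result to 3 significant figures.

0.206 m

With no inflow, A dh/dt = −0.00982 √h.
Separate and integrate: 2(√h − √h₀) = −(0.00982/A) t.
√h = √2.58 − 0.00982·1560/(2·6.65) = 1.6062 − 1.1518 = 0.45442.
h = 0.45442² = 0.20650 m.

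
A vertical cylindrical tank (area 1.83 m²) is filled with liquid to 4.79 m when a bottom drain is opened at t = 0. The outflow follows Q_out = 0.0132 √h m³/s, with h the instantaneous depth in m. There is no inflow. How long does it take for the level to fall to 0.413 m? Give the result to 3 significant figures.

429 s

Mass balance (ρ constant): A dh/dt = −0.0132 √h.
This is separable: 2 d(√h)/dt = −0.0132/A, so √h = √h₀ − (0.0132/(2A)) t.
t = 2A(√h₀ − √h)/0.0132 = 2·1.83·(√4.79 − √0.413)/0.0132
  = 3.6600 × (2.1886 − 0.64265) / 0.0132 = 428.65 s.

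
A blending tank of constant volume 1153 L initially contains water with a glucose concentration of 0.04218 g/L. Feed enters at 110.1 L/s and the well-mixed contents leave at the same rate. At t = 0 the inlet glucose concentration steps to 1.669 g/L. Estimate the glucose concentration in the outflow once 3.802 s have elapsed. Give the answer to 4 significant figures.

0.5375 g/L

Accumulation = in − out for the solute gives V dC/dt = Q(C_in − C).
Rewrite as dC/dt + C/τ = C_in/τ, τ = V/Q = 10.4723 s.
Integrating: C(t) = C_in + (C₀ − C_in) e^(−t/τ).
C(3.802) = 1.669 + (0.04218 − 1.669)·e^(−3.802/10.4723) = 1.669 + (-1.62682)·0.695550 = 0.537466 g/L.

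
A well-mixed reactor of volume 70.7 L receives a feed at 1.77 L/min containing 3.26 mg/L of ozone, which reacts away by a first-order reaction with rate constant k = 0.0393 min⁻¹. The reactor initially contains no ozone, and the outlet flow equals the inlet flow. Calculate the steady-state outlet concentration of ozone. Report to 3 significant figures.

1.27 mg/L

Accumulation = in − out − consumed: V dC/dt = Q C_in − Q C − k V C.
At steady state: 0 = Q C_in − (Q + kV) C_ss, so C_ss = Q C_in/(Q + kV).
C_ss = 1.77·3.26/(1.77 + 0.0393·70.7) = 5.7702/4.5485 = 1.2686 mg/L.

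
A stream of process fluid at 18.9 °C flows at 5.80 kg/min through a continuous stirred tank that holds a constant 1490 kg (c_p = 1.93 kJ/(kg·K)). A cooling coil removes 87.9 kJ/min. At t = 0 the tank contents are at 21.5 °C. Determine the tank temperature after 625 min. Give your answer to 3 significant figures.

M c_p dT/dt = ṁ c_p (T_in − T) − Q̇.
Rearrange: dT/dt = (T_ss − T)/τ with τ = M/ṁ = 256.90 min and T_ss = T_in − Q̇/(ṁ c_p) = 11.048 °C.
T approaches T_ss exponentially: T(t) = T_ss + (T₀ − T_ss) e^(−t/τ).
T(625) = 11.048 + (10.452)·e^(−625/256.90) = 11.048 + (10.452)·0.087783 = 11.965 °C.

12.0 °C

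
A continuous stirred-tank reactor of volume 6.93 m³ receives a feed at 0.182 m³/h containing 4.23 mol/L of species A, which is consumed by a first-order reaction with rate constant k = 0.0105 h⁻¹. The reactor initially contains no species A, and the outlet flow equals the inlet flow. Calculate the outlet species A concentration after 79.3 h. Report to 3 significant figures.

Accumulation = in − out − consumed: V dC/dt = Q C_in − Q C − k V C.
dC/dt = (Q/V) C_in − (Q/V + k) C; effective rate a = Q/V + k = 0.026263 + 0.0105 = 0.036763 h⁻¹.
C_ss = Q C_in/(Q + kV) = 3.0218 mol/L; C(t) = C_ss + (C₀ − C_ss) e^(−a t).
C(79.3) = 3.0218 + (-3.0218)·e^(−0.036763·79.3) = 3.0218 + (-3.0218)·0.054189 = 2.8581 mol/L.

2.86 mol/L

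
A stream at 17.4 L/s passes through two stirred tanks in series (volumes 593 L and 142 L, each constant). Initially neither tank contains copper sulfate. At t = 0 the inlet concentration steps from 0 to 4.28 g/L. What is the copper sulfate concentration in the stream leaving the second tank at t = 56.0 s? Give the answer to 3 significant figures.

Species balance on tank i: dCᵢ/dt = (Cᵢ₋₁ − Cᵢ)/τᵢ with τᵢ = Vᵢ/Q.
τ₁ = 593/17.4 = 34.080 s; τ₂ = 142/17.4 = 8.1609 s.
Tank 1: C₁ = C_in(1 − e^(−t/τ₁)). Tank 2 (τ₁ ≠ τ₂): C₂ = C_in[1 − (τ₁ e^(−t/τ₁) − τ₂ e^(−t/τ₂))/(τ₁ − τ₂)].
At t = 56.0: e^(−t/τ₁) = 0.19337, e^(−t/τ₂) = 0.0010468.
C₂ = 4.28·[1 − (34.080·0.19337 − 8.1609·0.0010468)/(25.920)] = 4.28·0.74608 = 3.1932 g/L.

3.19 g/L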